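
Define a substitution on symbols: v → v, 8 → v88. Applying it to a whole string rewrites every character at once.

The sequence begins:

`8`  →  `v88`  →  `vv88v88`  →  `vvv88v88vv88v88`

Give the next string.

vvvv88v88vv88v88vvv88v88vv88v88

Applying the rule to each of the 15 symbols of vvv88v88vv88v88 gives the pieces v v v v88 v88 v v88 v88 v v v88 v88 v v88 v88, which concatenate to the answer.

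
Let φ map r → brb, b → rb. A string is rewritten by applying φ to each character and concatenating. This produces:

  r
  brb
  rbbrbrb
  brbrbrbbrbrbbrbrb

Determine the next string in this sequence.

rbbrbrbbrbrbbrbrbrbbrbrbbrbrbrbbrbrbbrbrb

Replace each of the 17 characters of brbrbrbbrbrbbrbrb in place — rb brb rb brb rb brb rb rb brb rb brb rb rb brb rb brb rb — and concatenate.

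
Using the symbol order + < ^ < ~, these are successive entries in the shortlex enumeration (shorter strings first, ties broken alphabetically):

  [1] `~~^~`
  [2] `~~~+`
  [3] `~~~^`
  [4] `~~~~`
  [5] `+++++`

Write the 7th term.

++++~

Continuing the enumeration 2 steps past +++++: +++++ → ++++^ → (answer).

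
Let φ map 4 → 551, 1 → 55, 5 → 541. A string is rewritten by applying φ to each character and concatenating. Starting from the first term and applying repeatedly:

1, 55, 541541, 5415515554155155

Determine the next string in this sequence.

Applying the rule to each of the 16 symbols of 5415515554155155 gives the pieces 541 551 55 541 541 55 541 541 541 551 55 541 541 55 541 541, which concatenate to the answer.

54155155541541555415415415515554154155541541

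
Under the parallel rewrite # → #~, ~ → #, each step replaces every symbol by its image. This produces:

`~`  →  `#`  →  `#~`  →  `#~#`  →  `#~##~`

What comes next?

#~##~#~#

Expanding #~##~: #→#~, ~→#, #→#~, #→#~, ~→#. Concatenated: #~ # #~ #~ #.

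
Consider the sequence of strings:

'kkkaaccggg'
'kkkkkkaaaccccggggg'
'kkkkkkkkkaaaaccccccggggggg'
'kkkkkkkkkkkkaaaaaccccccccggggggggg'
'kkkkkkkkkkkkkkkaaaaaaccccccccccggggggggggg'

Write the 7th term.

kkkkkkkkkkkkkkkkkkkkkaaaaaaaaccccccccccccccggggggggggggggg

Reading off run lengths: k runs 3, 6, 9, 12, 15; a runs 2, 3, 4, 5, 6; c runs 2, 4, 6, 8, 10; g runs 3, 5, 7, 9, 11 — each is linear in n (n = 1, 2, …).
At n = 7 the blocks have lengths 21, 8, 14, 15.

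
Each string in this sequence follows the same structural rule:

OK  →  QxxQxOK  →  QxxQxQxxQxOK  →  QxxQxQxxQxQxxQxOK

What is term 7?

Every step adds QxxQx at the front: s(k+1) = QxxQx·s(k).
From QxxQxQxxQxQxxQxOK, 3 further steps: QxxQxQxxQxQxxQxOK → QxxQxQxxQxQxxQxQxxQxOK → QxxQxQxxQxQxxQxQxxQxQxxQxOK → (answer).

QxxQxQxxQxQxxQxQxxQxQxxQxQxxQxOK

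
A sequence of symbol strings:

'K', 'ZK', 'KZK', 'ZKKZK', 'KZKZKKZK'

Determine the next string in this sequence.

From term 3 onward, concatenate the second-to-last term with the last: K·ZK = KZK, ZK·KZK = ZKKZK, …
The next term joins ZKKZK and KZKZKKZK.

ZKKZKKZKZKKZK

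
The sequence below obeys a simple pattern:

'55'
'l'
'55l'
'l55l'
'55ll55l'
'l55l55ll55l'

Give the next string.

55ll55ll55l55ll55l

From term 3 onward, concatenate the second-to-last term with the last: 55·l = 55l, l·55l = l55l, …
The next term joins 55ll55l and l55l55ll55l.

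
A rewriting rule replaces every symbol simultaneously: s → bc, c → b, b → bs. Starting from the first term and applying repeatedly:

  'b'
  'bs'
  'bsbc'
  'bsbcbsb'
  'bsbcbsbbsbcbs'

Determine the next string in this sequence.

Applying the rule to each of the 13 symbols of bsbcbsbbsbcbs gives the pieces bs bc bs b bs bc bs bs bc bs b bs bc, which concatenate to the answer.

bsbcbsbbsbcbsbsbcbsbbsbc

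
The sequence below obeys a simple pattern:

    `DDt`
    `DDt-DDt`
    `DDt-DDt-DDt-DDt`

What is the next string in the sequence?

s(k+1) = s(k)·-·s(k) — each term doubles the last with '-' between the halves.
One more doubling of DDt-DDt-DDt-DDt gives the answer.

DDt-DDt-DDt-DDt-DDt-DDt-DDt-DDt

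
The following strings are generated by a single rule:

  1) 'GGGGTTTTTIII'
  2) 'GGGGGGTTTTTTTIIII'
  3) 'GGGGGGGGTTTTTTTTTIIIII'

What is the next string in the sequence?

Term n consists of 2n G's, followed by 2n+1 T's, followed by n+1 I's, where the shown terms are n = 2, 3, 4.
At n = 5 the blocks have lengths 10, 11, 6.

GGGGGGGGGGTTTTTTTTTTTIIIIII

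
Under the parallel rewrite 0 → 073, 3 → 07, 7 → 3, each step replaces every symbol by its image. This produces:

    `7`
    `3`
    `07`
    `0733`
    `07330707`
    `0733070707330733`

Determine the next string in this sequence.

Rewriting the 16 symbols of 0733070707330733 one by one yields 073 3 07 07 073 3 073 3 073 3 07 07 073 3 07 07; concatenated:

07330707073307330733070707330707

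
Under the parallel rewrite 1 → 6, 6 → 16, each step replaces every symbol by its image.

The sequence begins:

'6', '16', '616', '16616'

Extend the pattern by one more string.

Rewriting each symbol of 16616: 1→6, 6→16, 6→16, 1→6, 6→16, which concatenates to 6 16 16 6 16.

61616616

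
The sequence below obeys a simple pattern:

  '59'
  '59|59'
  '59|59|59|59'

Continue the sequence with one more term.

59|59|59|59|59|59|59|59

Every step duplicates the string with '|' between the halves.
So the next term is two copies of 59|59|59|59 with '|' between the halves.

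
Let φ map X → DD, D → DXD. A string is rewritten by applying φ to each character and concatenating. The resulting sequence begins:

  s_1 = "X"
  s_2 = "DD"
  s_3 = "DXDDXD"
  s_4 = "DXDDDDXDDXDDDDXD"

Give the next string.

Rewriting the 16 symbols of DXDDDDXDDXDDDDXD one by one yields DXD DD DXD DXD DXD DXD DD DXD DXD DD DXD DXD DXD DXD DD DXD; concatenated:

DXDDDDXDDXDDXDDXDDDDXDDXDDDDXDDXDDXDDXDDDDXD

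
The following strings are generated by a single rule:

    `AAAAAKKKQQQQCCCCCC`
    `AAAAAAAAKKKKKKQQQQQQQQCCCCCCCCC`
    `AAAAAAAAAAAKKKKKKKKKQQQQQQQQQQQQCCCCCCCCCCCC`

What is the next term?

The n-th term is 3n+2 A's then 3n K's then 4n Q's then 3n+3 C's (n = 1, 2, …).
For the next term, n = 4, so the run lengths are 14, 12, 16, 15.

AAAAAAAAAAAAAAKKKKKKKKKKKKQQQQQQQQQQQQQQQQCCCCCCCCCCCCCCC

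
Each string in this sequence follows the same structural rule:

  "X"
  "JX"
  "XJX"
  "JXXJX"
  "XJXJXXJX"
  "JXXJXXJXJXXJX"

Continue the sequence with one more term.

Each term (from the third on) is the two preceding terms concatenated in order: term 3 = X·JX = XJX.
So term 7 is XJXJXXJX·JXXJXXJXJXXJX.

XJXJXXJXJXXJXXJXJXXJX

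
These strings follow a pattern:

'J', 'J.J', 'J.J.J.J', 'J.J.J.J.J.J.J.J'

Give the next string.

s(k+1) = s(k)·.·s(k) — each term doubles the last with '.' between the halves.
So the next term is two copies of J.J.J.J.J.J.J.J with '.' between the halves.

J.J.J.J.J.J.J.J.J.J.J.J.J.J.J.J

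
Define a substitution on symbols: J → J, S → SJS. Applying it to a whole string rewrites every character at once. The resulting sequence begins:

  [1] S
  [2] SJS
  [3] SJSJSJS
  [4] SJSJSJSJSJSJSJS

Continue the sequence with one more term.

SJSJSJSJSJSJSJSJSJSJSJSJSJSJSJS

φ(SJSJSJSJSJSJSJS) expands symbol-by-symbol to SJS J SJS J SJS J SJS J SJS J SJS J SJS J SJS; joining the 15 pieces gives the next term.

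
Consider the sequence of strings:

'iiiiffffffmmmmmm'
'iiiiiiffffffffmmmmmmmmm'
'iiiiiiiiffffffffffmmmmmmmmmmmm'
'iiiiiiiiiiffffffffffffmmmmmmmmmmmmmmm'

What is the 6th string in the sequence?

Each string has the form i^{2n} f^{2n+2} m^{3n}, where the shown terms are n = 2, 3, 4, 5.
Setting n = 7 gives 14, 16, 21 characters in each block.

iiiiiiiiiiiiiiffffffffffffffffmmmmmmmmmmmmmmmmmmmmm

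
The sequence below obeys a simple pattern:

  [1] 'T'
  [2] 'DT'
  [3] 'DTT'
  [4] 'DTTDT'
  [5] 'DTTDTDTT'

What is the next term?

Each term (from the third on) is the previous term followed by the one before it: term 3 = DT·T = DTT.
Continuing: DTTDTDTT · DTTDT gives term 6.

DTTDTDTTDTTDT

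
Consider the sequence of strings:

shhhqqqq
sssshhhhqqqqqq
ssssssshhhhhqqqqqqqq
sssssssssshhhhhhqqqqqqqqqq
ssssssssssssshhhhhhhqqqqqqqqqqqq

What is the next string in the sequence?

The n-th term is 3n-2 s's then n+2 h's then 2n+2 q's (n = 1, 2, …).
At n = 6 the blocks have lengths 16, 8, 14.

sssssssssssssssshhhhhhhhqqqqqqqqqqqqqq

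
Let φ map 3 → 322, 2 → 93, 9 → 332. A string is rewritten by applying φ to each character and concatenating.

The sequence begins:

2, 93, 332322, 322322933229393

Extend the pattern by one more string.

322939332293933323223229393332322332322

φ(322322933229393) expands symbol-by-symbol to 322 93 93 322 93 93 332 322 322 93 93 332 322 332 322; joining the 15 pieces gives the next term.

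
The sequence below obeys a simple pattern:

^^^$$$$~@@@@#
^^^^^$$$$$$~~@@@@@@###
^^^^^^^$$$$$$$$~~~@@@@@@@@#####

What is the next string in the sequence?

^^^^^^^^^$$$$$$$$$$~~~~@@@@@@@@@@#######

The n-th term is 2n+1 ^'s then 2n+2 $'s then n ~'s then 2n+2 @'s then 2n-1 #'s (n = 1, 2, …).
At n = 4 the blocks have lengths 9, 10, 4, 10, 7.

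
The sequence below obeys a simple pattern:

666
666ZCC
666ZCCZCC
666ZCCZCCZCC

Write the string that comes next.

Each term is the previous one with ZCC appended.
So the next term is 666ZCCZCCZCC·ZCC.

666ZCCZCCZCCZCC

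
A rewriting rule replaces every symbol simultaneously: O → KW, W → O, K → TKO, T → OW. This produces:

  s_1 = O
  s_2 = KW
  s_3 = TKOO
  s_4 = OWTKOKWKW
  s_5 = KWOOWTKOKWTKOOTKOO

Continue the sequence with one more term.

Replace each of the 18 characters of KWOOWTKOKWTKOOTKOO in place — TKO O KW KW O OW TKO KW TKO O OW TKO KW KW OW TKO KW KW — and concatenate.

TKOOKWKWOOWTKOKWTKOOOWTKOKWKWOWTKOKWKW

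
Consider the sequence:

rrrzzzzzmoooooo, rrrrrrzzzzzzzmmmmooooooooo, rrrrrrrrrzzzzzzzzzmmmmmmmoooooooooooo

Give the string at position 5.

rrrrrrrrrrrrrrrzzzzzzzzzzzzzmmmmmmmmmmmmmoooooooooooooooooo

The n-th term is 3n r's then 2n+3 z's then 3n-2 m's then 3n+3 o's (n = 1, 2, …).
At n = 5 the blocks have lengths 15, 13, 13, 18.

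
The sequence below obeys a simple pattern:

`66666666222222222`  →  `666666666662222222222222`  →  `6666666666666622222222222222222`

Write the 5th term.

The n-th term is 3n+2 6's then 4n+1 2's, where the shown terms are n = 2, 3, 4.
At n = 6 the blocks have lengths 20, 25.

666666666666666666662222222222222222222222222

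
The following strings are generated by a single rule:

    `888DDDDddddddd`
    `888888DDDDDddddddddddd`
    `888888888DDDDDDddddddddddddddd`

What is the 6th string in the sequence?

888888888888888888DDDDDDDDDddddddddddddddddddddddddddd

Reading off run lengths: 8 runs 3, 6, 9; D runs 4, 5, 6; d runs 7, 11, 15 — each is linear in n (n = 1, 2, …).
At n = 6 the blocks have lengths 18, 9, 27.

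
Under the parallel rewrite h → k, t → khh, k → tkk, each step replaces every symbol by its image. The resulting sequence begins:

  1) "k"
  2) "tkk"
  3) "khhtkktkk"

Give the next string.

tkkkkkhhtkktkkkhhtkktkk

Rewriting each symbol of khhtkktkk: k→tkk, h→k, h→k, t→khh, k→tkk, k→tkk, t→khh, k→tkk, k→tkk, which concatenates to tkk k k khh tkk tkk khh tkk tkk.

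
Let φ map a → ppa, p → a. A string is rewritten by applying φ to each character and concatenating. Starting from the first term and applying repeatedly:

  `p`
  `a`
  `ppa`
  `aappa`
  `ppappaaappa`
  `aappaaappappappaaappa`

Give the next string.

ppappaaappappappaaappaaappaaappappappaaappa

Applying the rule to each of the 21 symbols of aappaaappappappaaappa gives the pieces ppa ppa a a ppa ppa ppa a a ppa a a ppa a a ppa ppa ppa a a ppa, which concatenate to the answer.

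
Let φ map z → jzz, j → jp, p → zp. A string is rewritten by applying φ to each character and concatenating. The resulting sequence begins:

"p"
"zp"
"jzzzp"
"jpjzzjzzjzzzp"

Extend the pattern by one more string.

jpzpjpjzzjzzjpjzzjzzjpjzzjzzjzzzp

Replace each of the 13 characters of jpjzzjzzjzzzp in place — jp zp jp jzz jzz jp jzz jzz jp jzz jzz jzz zp — and concatenate.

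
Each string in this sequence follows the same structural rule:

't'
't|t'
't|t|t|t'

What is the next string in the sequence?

t|t|t|t|t|t|t|t

s(k+1) = s(k)·|·s(k) — each term doubles the last with '|' between the halves.
One more doubling of t|t|t|t gives the answer.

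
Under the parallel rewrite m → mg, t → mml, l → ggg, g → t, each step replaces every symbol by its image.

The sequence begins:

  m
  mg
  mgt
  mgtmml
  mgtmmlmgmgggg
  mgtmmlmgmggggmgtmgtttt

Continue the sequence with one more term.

Rewriting the 22 symbols of mgtmmlmgmggggmgtmgtttt one by one yields mg t mml mg mg ggg mg t mg t t t t mg t mml mg t mml mml mml mml; concatenated:

mgtmmlmgmggggmgtmgttttmgtmmlmgtmmlmmlmmlmml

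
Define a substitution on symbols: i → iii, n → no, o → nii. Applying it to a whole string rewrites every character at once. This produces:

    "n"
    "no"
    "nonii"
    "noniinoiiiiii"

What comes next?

noniinoiiiiiinoniiiiiiiiiiiiiiiiiiii

φ(noniinoiiiiii) expands symbol-by-symbol to no nii no iii iii no nii iii iii iii iii iii iii; joining the 13 pieces gives the next term.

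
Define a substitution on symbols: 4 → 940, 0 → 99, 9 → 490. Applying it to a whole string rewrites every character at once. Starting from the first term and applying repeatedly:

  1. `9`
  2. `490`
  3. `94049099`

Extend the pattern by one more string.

Apply φ to 94049099 symbol by symbol: 9→490, 4→940, 0→99, 4→940, 9→490, 0→99, 9→490, 9→490; joined: 490 940 99 940 490 99 490 490.

4909409994049099490490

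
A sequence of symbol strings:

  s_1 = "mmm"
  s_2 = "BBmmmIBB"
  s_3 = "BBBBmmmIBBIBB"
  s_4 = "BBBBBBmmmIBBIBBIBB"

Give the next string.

BBBBBBBBmmmIBBIBBIBBIBB

Each term wraps the previous one in BB on the left and IBB on the right.
One more step from BBBBBBmmmIBBIBBIBB gives the answer.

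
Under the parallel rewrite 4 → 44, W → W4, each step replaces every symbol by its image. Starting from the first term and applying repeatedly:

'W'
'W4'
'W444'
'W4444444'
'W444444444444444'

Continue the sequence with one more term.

Replace each of the 16 characters of W444444444444444 in place — W4 44 44 44 44 44 44 44 44 44 44 44 44 44 44 44 — and concatenate.

W4444444444444444444444444444444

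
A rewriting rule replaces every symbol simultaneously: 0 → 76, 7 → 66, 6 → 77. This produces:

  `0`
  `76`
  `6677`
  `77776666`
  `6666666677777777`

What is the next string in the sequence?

77777777777777776666666666666666

Replace each of the 16 characters of 6666666677777777 in place — 77 77 77 77 77 77 77 77 66 66 66 66 66 66 66 66 — and concatenate.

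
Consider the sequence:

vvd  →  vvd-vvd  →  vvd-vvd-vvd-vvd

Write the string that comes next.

s(k+1) = s(k)·-·s(k) — each term doubles the last with '-' between the halves.
Doubling vvd-vvd-vvd-vvd with '-' between the halves:

vvd-vvd-vvd-vvd-vvd-vvd-vvd-vvd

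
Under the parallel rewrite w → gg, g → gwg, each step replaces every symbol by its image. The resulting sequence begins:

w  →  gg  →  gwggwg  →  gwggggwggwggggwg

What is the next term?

gwggggwggwggwggwggggwggwggggwggwggwggwggggwg

Applying the rule to each of the 16 symbols of gwggggwggwggggwg gives the pieces gwg gg gwg gwg gwg gwg gg gwg gwg gg gwg gwg gwg gwg gg gwg, which concatenate to the answer.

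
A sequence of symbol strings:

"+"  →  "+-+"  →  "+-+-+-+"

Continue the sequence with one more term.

s(k+1) = s(k)·-·s(k) — each term doubles the last with '-' between the halves.
Doubling +-+-+-+ with '-' between the halves:

+-+-+-+-+-+-+-+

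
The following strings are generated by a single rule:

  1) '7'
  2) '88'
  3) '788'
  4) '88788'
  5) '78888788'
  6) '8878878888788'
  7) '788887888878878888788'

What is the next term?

From term 3 onward, concatenate the second-to-last term with the last: 7·88 = 788, 88·788 = 88788, …
Continuing: 8878878888788 · 788887888878878888788 gives term 8.

8878878888788788887888878878888788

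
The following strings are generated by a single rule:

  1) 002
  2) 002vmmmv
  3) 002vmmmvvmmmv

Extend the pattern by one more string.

Each term is the previous one with vmmmv appended.
Applying this once more to 002vmmmvvmmmv:

002vmmmvvmmmvvmmmv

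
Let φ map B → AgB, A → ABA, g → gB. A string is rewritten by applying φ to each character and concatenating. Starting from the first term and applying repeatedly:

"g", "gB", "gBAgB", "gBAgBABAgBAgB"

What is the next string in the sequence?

gBAgBABAgBAgBABAAgBABAgBAgBABAgBAgB

Replace each of the 13 characters of gBAgBABAgBAgB in place — gB AgB ABA gB AgB ABA AgB ABA gB AgB ABA gB AgB — and concatenate.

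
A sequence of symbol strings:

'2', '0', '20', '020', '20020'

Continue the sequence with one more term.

Each term (from the third on) is the two preceding terms concatenated in order: term 3 = 2·0 = 20.
The next term joins 020 and 20020.

02020020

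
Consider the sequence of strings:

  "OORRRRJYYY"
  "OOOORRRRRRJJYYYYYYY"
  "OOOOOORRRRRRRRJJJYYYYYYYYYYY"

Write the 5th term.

OOOOOOOOOORRRRRRRRRRRRJJJJJYYYYYYYYYYYYYYYYYYY

Term n consists of 2n O's, followed by 2n+2 R's, followed by n J's, followed by 4n-1 Y's (n = 1, 2, …).
For term 5, n = 5, so the run lengths are 10, 12, 5, 19.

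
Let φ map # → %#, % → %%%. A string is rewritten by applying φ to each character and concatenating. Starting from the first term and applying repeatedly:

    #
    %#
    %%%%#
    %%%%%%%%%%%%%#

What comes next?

Rewriting the 14 symbols of %%%%%%%%%%%%%# one by one yields %%% %%% %%% %%% %%% %%% %%% %%% %%% %%% %%% %%% %%% %#; concatenated:

%%%%%%%%%%%%%%%%%%%%%%%%%%%%%%%%%%%%%%%%#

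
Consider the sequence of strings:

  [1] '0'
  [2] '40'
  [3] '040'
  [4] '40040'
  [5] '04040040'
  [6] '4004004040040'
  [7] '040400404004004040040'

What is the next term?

This is a Fibonacci-style word recurrence s(k) = s(k−2)·s(k−1): e.g. 0·40 = 040.
So term 8 is 4004004040040·040400404004004040040.

4004004040040040400404004004040040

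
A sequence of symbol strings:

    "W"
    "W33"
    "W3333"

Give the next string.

Each term is the previous one with 33 appended.
So the next term is W3333·33.

W333333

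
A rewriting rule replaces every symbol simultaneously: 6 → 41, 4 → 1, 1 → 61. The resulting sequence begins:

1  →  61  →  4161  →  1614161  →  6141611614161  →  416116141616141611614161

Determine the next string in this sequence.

Applying the rule to each of the 24 symbols of 416116141616141611614161 gives the pieces 1 61 41 61 61 41 61 1 61 41 61 41 61 1 61 41 61 61 41 61 1 61 41 61, which concatenate to the answer.

16141616141611614161416116141616141611614161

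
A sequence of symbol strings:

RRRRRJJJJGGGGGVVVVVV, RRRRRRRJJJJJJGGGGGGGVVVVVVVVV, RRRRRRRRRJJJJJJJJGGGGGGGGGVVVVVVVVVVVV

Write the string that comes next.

RRRRRRRRRRRJJJJJJJJJJGGGGGGGGGGGVVVVVVVVVVVVVVV

Term n consists of 2n+1 R's, followed by 2n J's, followed by 2n+1 G's, followed by 3n V's, where the shown terms are n = 2, 3, 4.
For the next term, n = 5, so the run lengths are 11, 10, 11, 15.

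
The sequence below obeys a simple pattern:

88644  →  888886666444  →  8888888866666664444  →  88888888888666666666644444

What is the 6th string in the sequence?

8888888888888888866666666666666664444444

Each string has the form 8^{3n-1} 6^{3n-2} 4^{n+1} (n = 1, 2, …).
At n = 6 the blocks have lengths 17, 16, 7.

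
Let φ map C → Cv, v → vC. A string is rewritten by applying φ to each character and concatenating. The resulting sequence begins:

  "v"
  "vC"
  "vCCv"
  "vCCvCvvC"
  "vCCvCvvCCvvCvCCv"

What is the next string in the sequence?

Replace each of the 16 characters of vCCvCvvCCvvCvCCv in place — vC Cv Cv vC Cv vC vC Cv Cv vC vC Cv vC Cv Cv vC — and concatenate.

vCCvCvvCCvvCvCCvCvvCvCCvvCCvCvvC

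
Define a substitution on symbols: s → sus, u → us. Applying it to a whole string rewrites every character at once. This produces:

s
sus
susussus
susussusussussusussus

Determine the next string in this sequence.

Replace each of the 21 characters of susussusussussusussus in place — sus us sus us sus sus us sus us sus sus us sus sus us sus us sus sus us sus — and concatenate.

susussusussussusussusussussusussussusussusussussusussus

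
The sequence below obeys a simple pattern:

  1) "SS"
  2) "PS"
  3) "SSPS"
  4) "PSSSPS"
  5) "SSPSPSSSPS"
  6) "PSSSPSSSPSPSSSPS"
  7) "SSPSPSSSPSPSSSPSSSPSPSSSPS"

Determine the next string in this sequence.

PSSSPSSSPSPSSSPSSSPSPSSSPSPSSSPSSSPSPSSSPS

From term 3 onward, concatenate the second-to-last term with the last: SS·PS = SSPS, PS·SSPS = PSSSPS, …
The next term joins PSSSPSSSPSPSSSPS and SSPSPSSSPSPSSSPSSSPSPSSSPS.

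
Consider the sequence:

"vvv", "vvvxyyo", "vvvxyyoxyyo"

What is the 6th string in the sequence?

vvvxyyoxyyoxyyoxyyoxyyo

Every step adds xyyo to the end: s(k+1) = s(k)·xyyo.
From vvvxyyoxyyo, 3 further steps: vvvxyyoxyyo → vvvxyyoxyyoxyyo → vvvxyyoxyyoxyyoxyyo → (answer).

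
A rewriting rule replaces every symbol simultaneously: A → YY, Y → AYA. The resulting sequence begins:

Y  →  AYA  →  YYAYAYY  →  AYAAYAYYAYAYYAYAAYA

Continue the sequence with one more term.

YYAYAYYYYAYAYYAYAAYAYYAYAYYAYAAYAYYAYAYYYYAYAYY

Applying the rule to each of the 19 symbols of AYAAYAYYAYAYYAYAAYA gives the pieces YY AYA YY YY AYA YY AYA AYA YY AYA YY AYA AYA YY AYA YY YY AYA YY, which concatenate to the answer.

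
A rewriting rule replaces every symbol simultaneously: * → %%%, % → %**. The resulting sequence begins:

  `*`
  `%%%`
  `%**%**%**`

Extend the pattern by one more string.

Rewriting each symbol of %**%**%**: %→%**, *→%%%, *→%%%, %→%**, *→%%%, *→%%%, %→%**, *→%%%, *→%%%, which concatenates to %** %%% %%% %** %%% %%% %** %%% %%%.

%**%%%%%%%**%%%%%%%**%%%%%%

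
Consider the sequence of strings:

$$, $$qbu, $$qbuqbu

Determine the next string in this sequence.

Each term is the previous one with qbu appended.
So the next term is $$qbuqbu·qbu.

$$qbuqbuqbu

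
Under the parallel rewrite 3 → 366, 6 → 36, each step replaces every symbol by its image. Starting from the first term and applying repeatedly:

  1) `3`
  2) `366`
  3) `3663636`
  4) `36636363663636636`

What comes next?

Rewriting the 17 symbols of 36636363663636636 one by one yields 366 36 36 366 36 366 36 366 36 36 366 36 366 36 36 366 36; concatenated:

36636363663636636366363636636366363636636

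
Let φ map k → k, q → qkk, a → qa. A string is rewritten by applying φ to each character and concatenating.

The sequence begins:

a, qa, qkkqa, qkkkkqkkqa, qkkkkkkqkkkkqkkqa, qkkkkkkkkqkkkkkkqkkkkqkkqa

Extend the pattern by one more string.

qkkkkkkkkkkqkkkkkkkkqkkkkkkqkkkkqkkqa

Applying the rule to each of the 26 symbols of qkkkkkkkkqkkkkkkqkkkkqkkqa gives the pieces qkk k k k k k k k k qkk k k k k k k qkk k k k k qkk k k qkk qa, which concatenate to the answer.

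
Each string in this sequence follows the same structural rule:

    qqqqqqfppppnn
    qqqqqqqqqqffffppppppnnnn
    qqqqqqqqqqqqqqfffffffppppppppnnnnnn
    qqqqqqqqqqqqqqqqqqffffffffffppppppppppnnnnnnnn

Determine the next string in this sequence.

Reading off run lengths: q runs 6, 10, 14, 18; f runs 1, 4, 7, 10; p runs 4, 6, 8, 10; n runs 2, 4, 6, 8 — each is linear in n (n = 1, 2, …).
Setting n = 5 gives 22, 13, 12, 10 characters in each block.

qqqqqqqqqqqqqqqqqqqqqqfffffffffffffppppppppppppnnnnnnnnnn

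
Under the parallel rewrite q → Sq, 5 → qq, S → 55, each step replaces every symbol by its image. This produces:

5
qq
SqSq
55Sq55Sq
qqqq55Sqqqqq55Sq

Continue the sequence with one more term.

Rewriting the 16 symbols of qqqq55Sqqqqq55Sq one by one yields Sq Sq Sq Sq qq qq 55 Sq Sq Sq Sq Sq qq qq 55 Sq; concatenated:

SqSqSqSqqqqq55SqSqSqSqSqqqqq55Sq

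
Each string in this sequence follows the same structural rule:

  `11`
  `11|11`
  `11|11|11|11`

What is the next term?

Every step duplicates the string with '|' between the halves.
So the next term is two copies of 11|11|11|11 with '|' between the halves.

11|11|11|11|11|11|11|11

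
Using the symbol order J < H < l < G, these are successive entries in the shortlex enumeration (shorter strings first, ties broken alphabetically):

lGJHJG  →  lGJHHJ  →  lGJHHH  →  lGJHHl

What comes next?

The successor of lGJHHl increments the rightmost position that isn't already G and resets every position after it to J.

lGJHHG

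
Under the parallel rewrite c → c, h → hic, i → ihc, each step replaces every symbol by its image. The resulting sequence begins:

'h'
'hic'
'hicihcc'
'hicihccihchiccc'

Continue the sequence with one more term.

hicihccihchicccihchicchicihcccc

Applying the rule to each of the 15 symbols of hicihccihchiccc gives the pieces hic ihc c ihc hic c c ihc hic c hic ihc c c c, which concatenate to the answer.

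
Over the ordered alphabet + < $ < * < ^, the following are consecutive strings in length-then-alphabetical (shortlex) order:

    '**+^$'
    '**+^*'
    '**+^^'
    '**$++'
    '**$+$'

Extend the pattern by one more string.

**$+*

The successor of **$+$ increments the rightmost position that isn't already ^ and resets every position after it to +.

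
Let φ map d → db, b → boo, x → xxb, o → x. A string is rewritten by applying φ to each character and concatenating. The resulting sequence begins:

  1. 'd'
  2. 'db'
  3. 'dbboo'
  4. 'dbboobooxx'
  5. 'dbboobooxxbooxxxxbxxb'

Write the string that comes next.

dbboobooxxbooxxxxbxxbbooxxxxbxxbxxbxxbbooxxbxxbboo

φ(dbboobooxxbooxxxxbxxb) expands symbol-by-symbol to db boo boo x x boo x x xxb xxb boo x x xxb xxb xxb xxb boo xxb xxb boo; joining the 21 pieces gives the next term.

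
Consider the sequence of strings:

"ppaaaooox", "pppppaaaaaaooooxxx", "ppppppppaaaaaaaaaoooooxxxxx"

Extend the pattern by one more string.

pppppppppppaaaaaaaaaaaaooooooxxxxxxx

Term n consists of 3n-1 p's, followed by 3n a's, followed by n+2 o's, followed by 2n-1 x's (n = 1, 2, …).
For the next term, n = 4, so the run lengths are 11, 12, 6, 7.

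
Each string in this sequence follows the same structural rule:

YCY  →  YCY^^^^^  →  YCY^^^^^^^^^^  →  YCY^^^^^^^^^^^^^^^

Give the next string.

YCY^^^^^^^^^^^^^^^^^^^^

Every step adds ^^^^^ to the end: s(k+1) = s(k)·^^^^^.
One more step from YCY^^^^^^^^^^^^^^^ gives the answer.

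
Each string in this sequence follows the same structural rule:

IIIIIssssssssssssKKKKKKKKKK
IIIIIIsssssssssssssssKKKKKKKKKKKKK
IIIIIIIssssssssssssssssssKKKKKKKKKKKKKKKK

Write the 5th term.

IIIIIIIIIssssssssssssssssssssssssKKKKKKKKKKKKKKKKKKKKKK

Each string has the form I^{n+2} s^{3n+3} K^{3n+1}, where the shown terms are n = 3, 4, 5.
Setting n = 7 gives 9, 24, 22 characters in each block.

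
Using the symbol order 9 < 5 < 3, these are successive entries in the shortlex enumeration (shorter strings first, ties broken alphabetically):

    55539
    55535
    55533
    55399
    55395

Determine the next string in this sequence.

55393

The successor of 55395 increments the rightmost position that isn't already 3 and resets every position after it to 9.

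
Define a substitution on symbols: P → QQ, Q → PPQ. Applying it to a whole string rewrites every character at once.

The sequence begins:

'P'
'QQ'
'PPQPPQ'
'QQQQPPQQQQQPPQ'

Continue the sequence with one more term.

PPQPPQPPQPPQQQQQPPQPPQPPQPPQPPQQQQQPPQ

Replace each of the 14 characters of QQQQPPQQQQQPPQ in place — PPQ PPQ PPQ PPQ QQ QQ PPQ PPQ PPQ PPQ PPQ QQ QQ PPQ — and concatenate.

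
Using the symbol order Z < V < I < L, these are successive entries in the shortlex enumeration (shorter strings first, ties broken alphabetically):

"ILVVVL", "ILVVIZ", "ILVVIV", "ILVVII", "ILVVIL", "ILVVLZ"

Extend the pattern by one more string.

ILVVLV

The successor of ILVVLZ increments the rightmost position that isn't already L and resets every position after it to Z.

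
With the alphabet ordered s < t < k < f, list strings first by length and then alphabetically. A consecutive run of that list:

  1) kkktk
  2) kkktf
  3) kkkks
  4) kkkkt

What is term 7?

Stepping forward 3 times from kkkkt: kkkkt → kkkkk → kkkkf, then the target.

kkkfs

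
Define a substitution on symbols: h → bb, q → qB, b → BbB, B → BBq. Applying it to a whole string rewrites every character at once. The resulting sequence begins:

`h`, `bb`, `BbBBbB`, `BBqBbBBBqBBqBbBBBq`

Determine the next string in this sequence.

Rewriting the 18 symbols of BBqBbBBBqBBqBbBBBq one by one yields BBq BBq qB BBq BbB BBq BBq BBq qB BBq BBq qB BBq BbB BBq BBq BBq qB; concatenated:

BBqBBqqBBBqBbBBBqBBqBBqqBBBqBBqqBBBqBbBBBqBBqBBqqB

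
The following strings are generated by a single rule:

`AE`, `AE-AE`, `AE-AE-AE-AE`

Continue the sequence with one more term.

Every step duplicates the string with '-' between the halves.
One more doubling of AE-AE-AE-AE gives the answer.

AE-AE-AE-AE-AE-AE-AE-AE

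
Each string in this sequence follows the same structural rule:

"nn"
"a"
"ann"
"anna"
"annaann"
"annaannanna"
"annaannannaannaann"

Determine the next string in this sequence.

Each term (from the third on) is the previous term followed by the one before it: term 3 = a·nn = ann.
Continuing: annaannannaannaann · annaannanna gives term 8.

annaannannaannaannannaannanna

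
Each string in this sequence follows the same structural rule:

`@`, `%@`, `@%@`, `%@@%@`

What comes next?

@%@%@@%@

This is a Fibonacci-style word recurrence s(k) = s(k−2)·s(k−1): e.g. @·%@ = @%@.
The next term joins @%@ and %@@%@.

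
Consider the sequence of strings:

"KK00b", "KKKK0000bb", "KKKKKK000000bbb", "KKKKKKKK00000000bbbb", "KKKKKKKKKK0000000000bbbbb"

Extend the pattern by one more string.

KKKKKKKKKKKK000000000000bbbbbb

Each string has the form K^{2n} 0^{2n} b^{n} (n = 1, 2, …).
For the next term, n = 6, so the run lengths are 12, 12, 6.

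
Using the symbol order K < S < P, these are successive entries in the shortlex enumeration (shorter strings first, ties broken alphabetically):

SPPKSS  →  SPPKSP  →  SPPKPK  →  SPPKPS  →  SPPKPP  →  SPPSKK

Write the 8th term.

Stepping forward 2 times from SPPSKK: SPPSKK → SPPSKS, then the target.

SPPSKP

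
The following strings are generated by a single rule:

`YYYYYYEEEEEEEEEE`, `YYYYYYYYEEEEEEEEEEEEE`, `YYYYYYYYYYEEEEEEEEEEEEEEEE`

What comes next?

The n-th term is 2n Y's then 3n+1 E's, where the shown terms are n = 3, 4, 5.
For the next term, n = 6, so the run lengths are 12, 19.

YYYYYYYYYYYYEEEEEEEEEEEEEEEEEEE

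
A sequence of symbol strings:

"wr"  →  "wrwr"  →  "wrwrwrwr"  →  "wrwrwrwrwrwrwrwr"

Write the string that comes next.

Every step duplicates the string.
Doubling wrwrwrwrwrwrwrwr:

wrwrwrwrwrwrwrwrwrwrwrwrwrwrwrwr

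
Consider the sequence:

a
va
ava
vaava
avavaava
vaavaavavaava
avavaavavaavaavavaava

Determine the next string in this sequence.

Each term (from the third on) is the two preceding terms concatenated in order: term 3 = a·va = ava.
So term 8 is vaavaavavaava·avavaavavaavaavavaava.

vaavaavavaavaavavaavavaavaavavaava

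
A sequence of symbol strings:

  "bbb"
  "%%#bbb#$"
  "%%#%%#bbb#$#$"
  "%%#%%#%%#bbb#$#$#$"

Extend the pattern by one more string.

%%#%%#%%#%%#bbb#$#$#$#$

s(k+1) = %%#·s(k)·#$, so each term gains %%# as a prefix and #$ as a suffix.
One more step from %%#%%#%%#bbb#$#$#$ gives the answer.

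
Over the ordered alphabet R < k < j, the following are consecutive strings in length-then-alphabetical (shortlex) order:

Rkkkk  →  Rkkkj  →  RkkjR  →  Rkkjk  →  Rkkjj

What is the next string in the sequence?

RkjRR

The successor of Rkkjj increments the rightmost position that isn't already j and resets every position after it to R.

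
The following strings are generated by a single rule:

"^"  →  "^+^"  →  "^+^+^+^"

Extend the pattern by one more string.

^+^+^+^+^+^+^+^

Each string is two copies of the previous one joined by '+'.
One more doubling of ^+^+^+^ gives the answer.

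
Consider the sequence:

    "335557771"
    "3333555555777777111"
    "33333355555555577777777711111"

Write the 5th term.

The n-th term is 2n 3's then 3n 5's then 3n 7's then 2n-1 1's (n = 1, 2, …).
For term 5, n = 5, so the run lengths are 10, 15, 15, 9.

3333333333555555555555555777777777777777111111111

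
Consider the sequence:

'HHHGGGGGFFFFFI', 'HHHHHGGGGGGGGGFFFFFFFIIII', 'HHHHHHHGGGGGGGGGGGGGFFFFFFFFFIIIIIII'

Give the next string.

Term n consists of 2n+1 H's, followed by 4n+1 G's, followed by 2n+3 F's, followed by 3n-2 I's (n = 1, 2, …).
At n = 4 the blocks have lengths 9, 17, 11, 10.

HHHHHHHHHGGGGGGGGGGGGGGGGGFFFFFFFFFFFIIIIIIIIII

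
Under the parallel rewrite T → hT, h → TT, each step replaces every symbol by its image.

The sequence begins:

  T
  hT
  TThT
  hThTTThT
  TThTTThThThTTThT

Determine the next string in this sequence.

hThTTThThThTTThTTThTTThThThTTThT

φ(TThTTThThThTTThT) expands symbol-by-symbol to hT hT TT hT hT hT TT hT TT hT TT hT hT hT TT hT; joining the 16 pieces gives the next term.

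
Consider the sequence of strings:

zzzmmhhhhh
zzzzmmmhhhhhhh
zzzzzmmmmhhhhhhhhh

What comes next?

zzzzzzmmmmmhhhhhhhhhhh

Term n consists of n z's, followed by n-1 m's, followed by 2n-1 h's, where the shown terms are n = 3, 4, 5.
For the next term, n = 6, so the run lengths are 6, 5, 11.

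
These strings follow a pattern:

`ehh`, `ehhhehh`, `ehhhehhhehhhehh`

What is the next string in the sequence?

ehhhehhhehhhehhhehhhehhhehhhehh

Each string is two copies of the previous one joined by 'h'.
So the next term is two copies of ehhhehhhehhhehh with 'h' between the halves.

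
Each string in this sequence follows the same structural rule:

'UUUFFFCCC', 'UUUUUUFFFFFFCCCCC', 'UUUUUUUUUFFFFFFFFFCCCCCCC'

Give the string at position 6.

Each string has the form U^{3n} F^{3n} C^{2n+1} (n = 1, 2, …).
Setting n = 6 gives 18, 18, 13 characters in each block.

UUUUUUUUUUUUUUUUUUFFFFFFFFFFFFFFFFFFCCCCCCCCCCCCC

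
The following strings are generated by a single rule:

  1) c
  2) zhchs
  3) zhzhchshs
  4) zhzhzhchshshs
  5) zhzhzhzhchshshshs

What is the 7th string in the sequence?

s(k+1) = zh·s(k)·hs, so each term gains zh as a prefix and hs as a suffix.
From zhzhzhzhchshshshs, 2 further steps: zhzhzhzhchshshshs → zhzhzhzhzhchshshshshs → (answer).

zhzhzhzhzhzhchshshshshshs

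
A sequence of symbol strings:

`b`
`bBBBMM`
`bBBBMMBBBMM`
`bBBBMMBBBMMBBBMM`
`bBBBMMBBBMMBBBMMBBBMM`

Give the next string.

bBBBMMBBBMMBBBMMBBBMMBBBMM

The strings grow by a fixed suffix BBBMM each time.
So the next term is bBBBMMBBBMMBBBMMBBBMM·BBBMM.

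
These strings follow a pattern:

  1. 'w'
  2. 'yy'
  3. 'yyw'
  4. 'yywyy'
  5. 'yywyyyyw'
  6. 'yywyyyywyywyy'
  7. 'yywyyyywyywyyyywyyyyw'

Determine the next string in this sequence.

yywyyyywyywyyyywyyyywyywyyyywyywyy

From term 3 onward, concatenate the last term with the second-to-last: yy·w = yyw, yyw·yy = yywyy, …
Continuing: yywyyyywyywyyyywyyyyw · yywyyyywyywyy gives term 8.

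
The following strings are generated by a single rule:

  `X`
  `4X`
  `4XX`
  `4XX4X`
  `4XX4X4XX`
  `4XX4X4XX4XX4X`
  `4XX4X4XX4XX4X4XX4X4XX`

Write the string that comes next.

4XX4X4XX4XX4X4XX4X4XX4XX4X4XX4XX4X

From term 3 onward, concatenate the last term with the second-to-last: 4X·X = 4XX, 4XX·4X = 4XX4X, …
The next term joins 4XX4X4XX4XX4X4XX4X4XX and 4XX4X4XX4XX4X.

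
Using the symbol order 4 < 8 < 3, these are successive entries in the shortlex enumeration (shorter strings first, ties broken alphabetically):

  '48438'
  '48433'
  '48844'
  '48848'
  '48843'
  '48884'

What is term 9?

48834

Continuing the enumeration 3 steps past 48884: 48884 → 48888 → 48883 → (answer).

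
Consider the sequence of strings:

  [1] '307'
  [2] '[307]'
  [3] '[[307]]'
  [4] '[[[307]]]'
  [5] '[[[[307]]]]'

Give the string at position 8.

Each term wraps the previous one in [ on the left and ] on the right.
From [[[[307]]]], 3 further steps: [[[[307]]]] → [[[[[307]]]]] → [[[[[[307]]]]]] → (answer).

[[[[[[[307]]]]]]]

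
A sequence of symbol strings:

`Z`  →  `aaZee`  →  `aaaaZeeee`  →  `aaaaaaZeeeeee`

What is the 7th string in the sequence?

s(k+1) = aa·s(k)·ee, so each term gains aa as a prefix and ee as a suffix.
From aaaaaaZeeeeee, 3 further steps: aaaaaaZeeeeee → aaaaaaaaZeeeeeeee → aaaaaaaaaaZeeeeeeeeee → (answer).

aaaaaaaaaaaaZeeeeeeeeeeee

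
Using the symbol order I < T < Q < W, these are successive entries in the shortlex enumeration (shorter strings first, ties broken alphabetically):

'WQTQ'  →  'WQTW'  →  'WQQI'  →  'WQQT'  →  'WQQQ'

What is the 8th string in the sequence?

Continuing the enumeration 3 steps past WQQQ: WQQQ → WQQW → WQWI → (answer).

WQWT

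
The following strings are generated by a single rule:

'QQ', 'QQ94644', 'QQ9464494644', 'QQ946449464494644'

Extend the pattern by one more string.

Each term is the previous one with 94644 appended.
One more step from QQ946449464494644 gives the answer.

QQ94644946449464494644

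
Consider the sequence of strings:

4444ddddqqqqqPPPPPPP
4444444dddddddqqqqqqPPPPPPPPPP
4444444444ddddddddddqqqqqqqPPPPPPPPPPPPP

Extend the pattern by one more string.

Each string has the form 4^{3n-2} d^{3n-2} q^{n+3} P^{3n+1}, where the shown terms are n = 2, 3, 4.
At n = 5 the blocks have lengths 13, 13, 8, 16.

4444444444444dddddddddddddqqqqqqqqPPPPPPPPPPPPPPPP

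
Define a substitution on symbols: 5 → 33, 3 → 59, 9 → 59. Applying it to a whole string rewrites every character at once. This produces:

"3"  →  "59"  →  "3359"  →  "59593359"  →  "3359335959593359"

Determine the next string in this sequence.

Rewriting the 16 symbols of 3359335959593359 one by one yields 59 59 33 59 59 59 33 59 33 59 33 59 59 59 33 59; concatenated:

59593359595933593359335959593359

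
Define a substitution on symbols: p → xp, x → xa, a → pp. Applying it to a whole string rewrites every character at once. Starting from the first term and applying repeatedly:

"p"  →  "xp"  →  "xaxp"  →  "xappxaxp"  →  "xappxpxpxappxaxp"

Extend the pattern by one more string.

Applying the rule to each of the 16 symbols of xappxpxpxappxaxp gives the pieces xa pp xp xp xa xp xa xp xa pp xp xp xa pp xa xp, which concatenate to the answer.

xappxpxpxaxpxaxpxappxpxpxappxaxp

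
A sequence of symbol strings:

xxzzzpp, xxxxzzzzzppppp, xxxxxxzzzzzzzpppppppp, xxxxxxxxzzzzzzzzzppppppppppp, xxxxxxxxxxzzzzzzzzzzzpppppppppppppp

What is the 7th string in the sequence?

Reading off run lengths: x runs 2, 4, 6, 8, 10; z runs 3, 5, 7, 9, 11; p runs 2, 5, 8, 11, 14 — each is linear in n (n = 1, 2, …).
For term 7, n = 7, so the run lengths are 14, 15, 20.

xxxxxxxxxxxxxxzzzzzzzzzzzzzzzpppppppppppppppppppp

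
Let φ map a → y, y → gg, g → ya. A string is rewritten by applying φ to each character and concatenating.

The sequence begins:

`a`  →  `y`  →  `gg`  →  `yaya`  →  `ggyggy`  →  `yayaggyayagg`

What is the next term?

Expanding yayaggyayagg: y→gg, a→y, y→gg, a→y, g→ya, g→ya, y→gg, a→y, y→gg, a→y, g→ya, g→ya. Concatenated: gg y gg y ya ya gg y gg y ya ya.

ggyggyyayaggyggyyaya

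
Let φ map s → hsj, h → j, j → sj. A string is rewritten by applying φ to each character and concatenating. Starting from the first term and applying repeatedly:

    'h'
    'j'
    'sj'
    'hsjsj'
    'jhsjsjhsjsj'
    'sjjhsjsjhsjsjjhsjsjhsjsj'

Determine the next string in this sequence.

hsjsjsjjhsjsjhsjsjjhsjsjhsjsjsjjhsjsjhsjsjjhsjsjhsjsj

Replace each of the 24 characters of sjjhsjsjhsjsjjhsjsjhsjsj in place — hsj sj sj j hsj sj hsj sj j hsj sj hsj sj sj j hsj sj hsj sj j hsj sj hsj sj — and concatenate.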